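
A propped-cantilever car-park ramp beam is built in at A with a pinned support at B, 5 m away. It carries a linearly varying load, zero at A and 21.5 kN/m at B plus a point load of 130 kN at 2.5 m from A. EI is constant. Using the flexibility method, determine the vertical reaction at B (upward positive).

Take the reaction at B as the redundant and release it; the primary structure is a cantilever fixed at A.
Primary-structure tip deflection at B by superposition:
  triangular load, peak 21.5 at the free end: 11w₀L⁴/(120EI) = 1232/EI
  point load 130 at a = 2.5: Pa²(3L − a)/(6EI) = 1693/EI
  δ_0 = 2924/EI
Tip deflection under a unit load at B: L³/(3EI) = 41.67/EI.
Compatibility at B: δ_0 − R_B·δ_{BB} = 0, so R_B = 2924/41.67 = 70.19 kN.

R_B = 70.19 kN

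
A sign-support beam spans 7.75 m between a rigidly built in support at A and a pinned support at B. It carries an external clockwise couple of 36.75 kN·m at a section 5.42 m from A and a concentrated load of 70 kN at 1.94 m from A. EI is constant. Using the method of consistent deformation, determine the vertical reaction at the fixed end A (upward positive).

R_A = 57.5 kN

Release the roller at B. Primary structure: cantilever fixed at A.
Deflection at B on the released cantilever, summing each load's contribution:
  clockwise couple 36.75 at a = 5.42: M₀a(2L − a)/(2EI) = 1004/EI
  point load 70 at a = 1.94: Pa²(3L − a)/(6EI) = 935.7/EI
  δ_0 = 1940/EI
Tip deflection under a unit load at B: L³/(3EI) = 155.2/EI.
Compatibility at B: δ_0 − R_B·δ_{BB} = 0, so R_B = 1940/155.2 = 12.5 kN.
Vertical equilibrium: R_A = ΣP − R_B = 70 − 12.5 = 57.5 kN.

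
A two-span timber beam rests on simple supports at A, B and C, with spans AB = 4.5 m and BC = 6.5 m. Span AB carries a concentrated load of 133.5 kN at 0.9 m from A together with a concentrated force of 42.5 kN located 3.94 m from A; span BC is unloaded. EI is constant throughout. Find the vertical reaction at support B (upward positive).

R_B = 75.79 kN

Insert a hinge at B; M_B is the redundant, and each span becomes simply supported.
Discontinuity in slope at B on the released structure — sum the simple-span end rotations:
  span AB: point load 133.5 at a = 0.9: Pab(L + a)/(6LEI) = 86.51/EI
  span AB: point load 42.5 at a = 3.94: Pab(L + a)/(6LEI) = 29.31/EI
  relative rotation θ_0 = (115.8 + 0)/EI = 115.8/EI
A unit hogging moment at B produces rotation L₁/(3EI) + L₂/(3EI) = 3.667/EI.
Slope continuity at B: θ_0 = M_B·3.667/EI, so M_B = 115.8/3.667 = 31.59 kN·m (hogging).
Span AB, ΣM about A with M_B applied at B: R_B^{AB}·4.5 = 287.6 + 31.59, so R_B^{AB} = 70.93 kN and R_A = 176 − 70.93 = 105.1 kN.
Span BC, ΣM about C: R_B^{BC}·6.5 = 0 + 31.59, so R_B^{BC} = 4.86 kN and R_C = 0 − 4.86 = -4.86 kN.
R_B = 70.93 + 4.86 = 75.79 kN.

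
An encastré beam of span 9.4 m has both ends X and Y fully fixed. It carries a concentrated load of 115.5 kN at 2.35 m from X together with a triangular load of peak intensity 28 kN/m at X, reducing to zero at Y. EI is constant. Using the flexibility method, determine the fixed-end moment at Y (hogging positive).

Release both end moments; the primary structure is a simply-supported span XY with redundants M_X and M_Y.
On the primary (simply-supported) span, the end slopes from the loading are:
  at X: point load 115.5 at a = 2.35: Pab(L + b)/(6LEI) = 558.1/EI
  at Y: point load 115.5 at a = 2.35: Pab(L + a)/(6LEI) = 398.7/EI
  at X: triangular load, peak 28: w₀L³/(45EI) = 516.8/EI
  at Y: triangular load, peak 28: 7w₀L³/(360EI) = 452.2/EI
  θ_X0 = 1075/EI,  θ_Y0 = 850.9/EI
Flexibility coefficients: a unit moment at one end gives L/(3EI) there and L/(6EI) at the far end, so f₁₁ = f₂₂ = 3.133/EI and f₁₂ = f₂₁ = 1.567/EI.
Compatibility — zero rotation at each built-in end:
  3.133 M_X + 1.567 M_Y = 1075
  1.567 M_X + 3.133 M_Y = 850.9
Solving the pair gives M_X = 276.4 kN·m and M_Y = 133.4 kN·m (hogging).

M_Y = 133.4 kN·m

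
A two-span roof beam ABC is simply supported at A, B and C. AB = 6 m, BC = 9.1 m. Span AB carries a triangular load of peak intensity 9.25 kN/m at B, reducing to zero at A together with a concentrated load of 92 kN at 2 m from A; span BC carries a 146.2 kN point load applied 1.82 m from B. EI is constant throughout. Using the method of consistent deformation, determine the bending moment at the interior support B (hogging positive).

Take M_B as the redundant. Released structure: two simple spans AB and BC with a hinge at B.
Rotations at B on the released spans (each span's end-slope, ×1/EI):
  span AB: triangular load, peak 9.25: w₀L³/(45EI) = 44.4/EI
  span AB: point load 92 at a = 2: Pab(L + a)/(6LEI) = 163.6/EI
  span BC: point load 146.2 at a = 1.82: Pab(L + b)/(6LEI) = 581.1/EI
  relative rotation θ_0 = (208 + 581.1)/EI = 789.1/EI
A unit hogging moment at B produces rotation L₁/(3EI) + L₂/(3EI) = 5.033/EI.
Compatibility: M_B·(L₁+L₂)/(3EI) = θ_0, giving M_B = 156.8 kN·m (hogging).

M_B = 156.8 kN·m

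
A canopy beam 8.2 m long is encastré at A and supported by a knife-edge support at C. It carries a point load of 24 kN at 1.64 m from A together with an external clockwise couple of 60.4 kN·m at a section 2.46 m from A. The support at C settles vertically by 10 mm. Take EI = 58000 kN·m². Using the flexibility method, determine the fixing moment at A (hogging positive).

M_A = 68.41 kN·m

Remove the prop at C; the released (primary) structure is a cantilever built in at A.
Primary-structure tip deflection at C by superposition:
  point load 24 at a = 1.64: Pa²(3L − a)/(6EI) = 247/EI
  clockwise couple 60.4 at a = 2.46: M₀a(2L − a)/(2EI) = 1036/EI
  δ_0 = 1283/EI
Flexibility coefficient — unit upward force at C: δ_{CC} = L³/(3EI) = 183.8/EI.
With EI = 58000 kN·m²: δ_0 = 0.022115 m and δ_{CC} = 0.003169 m/kN.
Compatibility — the beam at C must follow the support down by 0.01 m: δ_0 − R_C·δ_{CC} = 0.01, so R_C = (0.022115 − 0.01)/0.003169 = 3.823 kN.
Moment equilibrium about A: M_A = Σ(load moments about A) − R_C·L = 99.76 − 3.823×8.2 = 68.41 kN·m.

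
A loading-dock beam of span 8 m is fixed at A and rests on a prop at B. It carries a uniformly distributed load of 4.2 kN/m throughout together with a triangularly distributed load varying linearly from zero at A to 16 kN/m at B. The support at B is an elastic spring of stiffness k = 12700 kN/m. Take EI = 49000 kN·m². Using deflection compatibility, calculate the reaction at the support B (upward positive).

R_B = 46.74 kN

Release the roller at B. Primary structure: cantilever fixed at A.
Free-end deflection of the primary structure under the applied loading (downward +):
  UDL 4.2: wL⁴/(8EI) = 2150/EI
  triangular load, peak 16 at the free end: 11w₀L⁴/(120EI) = 6007/EI
  δ_0 = 8158/EI
Flexibility coefficient — unit upward force at B: δ_{BB} = L³/(3EI) = 170.7/EI.
With EI = 49000 kN·m²: δ_0 = 0.16649 m and δ_{BB} = 0.003483 m/kN.
Compatibility — the spring shortens by R_B/k under the reaction it provides: δ_0 − R_B·δ_{BB} = R_B/k. With 1/k = 0.000079 m/kN, R_B = δ_0 / (δ_{BB} + 1/k) = 0.16649 / (0.003483 + 0.000079) = 46.74 kN.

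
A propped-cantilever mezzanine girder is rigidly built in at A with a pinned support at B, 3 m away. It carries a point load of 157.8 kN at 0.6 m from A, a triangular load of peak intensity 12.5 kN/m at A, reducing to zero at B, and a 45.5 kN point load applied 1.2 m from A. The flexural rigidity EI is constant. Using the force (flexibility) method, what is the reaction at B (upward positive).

R_B = 22.05 kN

Take the reaction at B as the redundant and release it; the primary structure is a cantilever fixed at A.
Downward deflection at the released point B due to the loads:
  point load 157.8 at a = 0.6: Pa²(3L − a)/(6EI) = 79.53/EI
  triangular load, peak 12.5 at the fixed end: w₀L⁴/(30EI) = 33.75/EI
  point load 45.5 at a = 1.2: Pa²(3L − a)/(6EI) = 85.18/EI
  δ_0 = 198.5/EI
Tip deflection under a unit load at B: L³/(3EI) = 9/EI.
The prop prevents deflection at B: R_B = δ_0/δ_{BB} = 198.5/9 = 22.05 kN.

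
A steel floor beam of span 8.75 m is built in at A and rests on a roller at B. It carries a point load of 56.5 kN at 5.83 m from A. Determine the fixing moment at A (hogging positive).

M_A = 73.3 kN·m

Remove the prop at B; the released (primary) structure is a cantilever built in at A.
Primary-structure tip deflection at B by superposition:
  point load 56.5 at a = 5.83: Pa²(3L − a)/(6EI) = 6536/EI
Tip deflection under a unit load at B: L³/(3EI) = 223.3/EI.
The prop prevents deflection at B: R_B = δ_0/δ_{BB} = 6536/223.3 = 29.27 kN.
Moment equilibrium about A: M_A = Σ(load moments about A) − R_B·L = 329.4 − 29.27×8.75 = 73.3 kN·m.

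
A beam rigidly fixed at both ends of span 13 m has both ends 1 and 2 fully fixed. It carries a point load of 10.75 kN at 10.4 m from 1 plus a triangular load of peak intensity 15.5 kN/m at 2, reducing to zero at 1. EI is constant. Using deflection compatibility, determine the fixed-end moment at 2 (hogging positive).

M_2 = 148.9 kN·m

Release both end moments; the primary structure is a simply-supported span 12 with redundants M_1 and M_2.
On the primary (simply-supported) span, the end slopes from the loading are:
  at 1: point load 10.75 at a = 10.4: Pab(L + b)/(6LEI) = 58.14/EI
  at 2: point load 10.75 at a = 10.4: Pab(L + a)/(6LEI) = 87.2/EI
  at 1: triangular load, peak 15.5: 7w₀L³/(360EI) = 662.2/EI
  at 2: triangular load, peak 15.5: w₀L³/(45EI) = 756.7/EI
  θ_10 = 720.3/EI,  θ_20 = 843.9/EI
Flexibility coefficients: a unit moment at one end gives L/(3EI) there and L/(6EI) at the far end, so f₁₁ = f₂₂ = 4.333/EI and f₁₂ = f₂₁ = 2.167/EI.
Compatibility — zero rotation at each built-in end:
  4.333 M_1 + 2.167 M_2 = 720.3
  2.167 M_1 + 4.333 M_2 = 843.9
Solving the pair gives M_1 = 91.79 kN·m and M_2 = 148.9 kN·m (hogging).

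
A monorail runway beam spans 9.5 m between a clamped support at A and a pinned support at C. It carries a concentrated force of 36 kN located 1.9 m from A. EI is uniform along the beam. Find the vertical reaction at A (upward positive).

R_A = 33.98 kN

Remove the prop at C; the released (primary) structure is a cantilever built in at A.
Deflection at C on the released cantilever, summing each load's contribution:
  point load 36 at a = 1.9: Pa²(3L − a)/(6EI) = 576.2/EI
Tip deflection under a unit load at C: L³/(3EI) = 285.8/EI.
Compatibility at C: δ_0 − R_C·δ_{CC} = 0, so R_C = 576.2/285.8 = 2.016 kN.
Vertical equilibrium: R_A = ΣP − R_C = 36 − 2.016 = 33.98 kN.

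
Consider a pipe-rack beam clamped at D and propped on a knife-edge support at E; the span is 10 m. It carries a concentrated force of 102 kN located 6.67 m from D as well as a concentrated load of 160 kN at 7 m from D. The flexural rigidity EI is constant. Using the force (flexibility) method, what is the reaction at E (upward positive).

Take the reaction at E as the redundant and release it; the primary structure is a cantilever fixed at D.
Downward deflection at the released point E due to the loads:
  point load 102 at a = 6.67: Pa²(3L − a)/(6EI) = 17645/EI
  point load 160 at a = 7: Pa²(3L − a)/(6EI) = 30053/EI
  δ_0 = 47698/EI
Tip deflection under a unit load at E: L³/(3EI) = 333.3/EI.
The prop prevents deflection at E: R_E = δ_0/δ_{EE} = 47698/333.3 = 143.1 kN.

R_E = 143.1 kN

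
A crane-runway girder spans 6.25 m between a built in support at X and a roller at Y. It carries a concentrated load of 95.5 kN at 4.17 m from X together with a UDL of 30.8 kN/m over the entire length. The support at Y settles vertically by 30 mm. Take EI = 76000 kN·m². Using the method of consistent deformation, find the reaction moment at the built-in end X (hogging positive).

Release the roller at Y. Primary structure: cantilever fixed at X.
Downward deflection at the released point Y due to the loads:
  point load 95.5 at a = 4.17: Pa²(3L − a)/(6EI) = 4035/EI
  UDL 30.8: wL⁴/(8EI) = 5875/EI
  δ_0 = 9910/EI
Flexibility coefficient — unit upward force at Y: δ_{YY} = L³/(3EI) = 81.38/EI.
With EI = 76000 kN·m²: δ_0 = 0.13039 m and δ_{YY} = 0.001071 m/kN.
Compatibility — the beam at Y must follow the support down by 0.03 m: δ_0 − R_Y·δ_{YY} = 0.03, so R_Y = (0.13039 − 0.03)/0.001071 = 93.76 kN.
Moment equilibrium about X: M_X = Σ(load moments about X) − R_Y·L = 999.8 − 93.76×6.25 = 413.8 kN·m.

M_X = 413.8 kN·m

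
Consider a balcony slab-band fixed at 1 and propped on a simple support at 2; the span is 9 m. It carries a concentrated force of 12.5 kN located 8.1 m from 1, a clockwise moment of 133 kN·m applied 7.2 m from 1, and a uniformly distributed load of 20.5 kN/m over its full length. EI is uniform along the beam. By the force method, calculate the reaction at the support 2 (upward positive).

Take the reaction at 2 as the redundant and release it; the primary structure is a cantilever fixed at 1.
Primary-structure tip deflection at 2 by superposition:
  point load 12.5 at a = 8.1: Pa²(3L − a)/(6EI) = 2583/EI
  clockwise couple 133 at a = 7.2: M₀a(2L − a)/(2EI) = 5171/EI
  UDL 20.5: wL⁴/(8EI) = 16813/EI
  δ_0 = 24567/EI
Tip deflection under a unit load at 2: L³/(3EI) = 243/EI.
The prop prevents deflection at 2: R_2 = δ_0/δ_{22} = 24567/243 = 101.1 kN.

R_2 = 101.1 kN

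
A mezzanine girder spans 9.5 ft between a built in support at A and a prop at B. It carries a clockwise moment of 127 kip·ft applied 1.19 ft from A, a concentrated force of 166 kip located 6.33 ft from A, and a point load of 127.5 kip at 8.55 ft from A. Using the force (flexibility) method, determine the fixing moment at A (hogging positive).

Remove the prop at B; the released (primary) structure is a cantilever built in at A.
Free-end deflection of the primary structure under the applied loading (downward +):
  clockwise couple 127 at a = 1.19: M₀a(2L − a)/(2EI) = 1346/EI
  point load 166 at a = 6.33: Pa²(3L − a)/(6EI) = 24577/EI
  point load 127.5 at a = 8.55: Pa²(3L − a)/(6EI) = 30991/EI
  δ_0 = 56914/EI
Flexibility coefficient — unit upward force at B: δ_{BB} = L³/(3EI) = 285.8/EI.
Compatibility at B: δ_0 − R_B·δ_{BB} = 0, so R_B = 56914/285.8 = 199.1 kip.
Moment equilibrium about A: M_A = Σ(load moments about A) − R_B·L = 2268 − 199.1×9.5 = 376 kip·ft.

M_A = 376 kip·ft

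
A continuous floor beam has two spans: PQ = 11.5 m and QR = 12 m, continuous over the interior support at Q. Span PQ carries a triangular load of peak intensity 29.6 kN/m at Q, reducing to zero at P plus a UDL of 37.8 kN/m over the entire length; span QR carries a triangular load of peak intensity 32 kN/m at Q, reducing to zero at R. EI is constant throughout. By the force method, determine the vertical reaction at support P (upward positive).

Insert a hinge at Q; M_Q is the redundant, and each span becomes simply supported.
Discontinuity in slope at Q on the released structure — sum the simple-span end rotations:
  span PQ: triangular load, peak 29.6: w₀L³/(45EI) = 1000/EI
  span PQ: UDL 37.8: wL³/(24EI) = 2395/EI
  span QR: triangular load, peak 32: w₀L³/(45EI) = 1229/EI
  relative rotation θ_0 = (3396 + 1229)/EI = 4625/EI
A unit hogging moment at Q produces rotation L₁/(3EI) + L₂/(3EI) = 7.833/EI.
Slope continuity at Q: θ_0 = M_Q·7.833/EI, so M_Q = 4625/7.833 = 590.4 kN·m (hogging).
Span PQ, ΣM about P with M_Q applied at Q: R_Q^{PQ}·11.5 = 3804 + 590.4, so R_Q^{PQ} = 382.2 kN and R_P = 604.9 − 382.2 = 222.7 kN.

R_P = 222.7 kN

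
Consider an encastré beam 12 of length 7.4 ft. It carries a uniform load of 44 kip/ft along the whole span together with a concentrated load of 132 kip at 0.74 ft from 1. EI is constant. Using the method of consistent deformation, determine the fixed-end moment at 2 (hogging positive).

Take the two fixed-end moments M_1, M_2 as redundants; the released structure is the simple span 12.
On the primary (simply-supported) span, the end slopes from the loading are:
  at 1: UDL 44: wL³/(24EI) = 742.9/EI
  at 2: UDL 44: wL³/(24EI) = 742.9/EI
  at 1: point load 132 at a = 0.74: Pab(L + b)/(6LEI) = 206/EI
  at 2: point load 132 at a = 0.74: Pab(L + a)/(6LEI) = 119.3/EI
  θ_10 = 948.9/EI,  θ_20 = 862.2/EI
Flexibility coefficients: a unit moment at one end gives L/(3EI) there and L/(6EI) at the far end, so f₁₁ = f₂₂ = 2.467/EI and f₁₂ = f₂₁ = 1.233/EI.
Compatibility — zero rotation at each built-in end:
  2.467 M_1 + 1.233 M_2 = 948.9
  1.233 M_1 + 2.467 M_2 = 862.2
Solving the pair gives M_1 = 279.9 kip·ft and M_2 = 209.6 kip·ft (hogging).

M_2 = 209.6 kip·ft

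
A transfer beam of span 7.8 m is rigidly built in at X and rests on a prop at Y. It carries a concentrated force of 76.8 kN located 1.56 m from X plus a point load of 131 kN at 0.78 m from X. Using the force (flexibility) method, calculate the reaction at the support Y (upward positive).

R_Y = 6.2 kN

Choose R_Y as the redundant. The primary structure is the cantilever fixed at X.
Deflection at Y on the released cantilever, summing each load's contribution:
  point load 76.8 at a = 1.56: Pa²(3L − a)/(6EI) = 680.3/EI
  point load 131 at a = 0.78: Pa²(3L − a)/(6EI) = 300.5/EI
  δ_0 = 980.8/EI
Flexibility coefficient — unit upward force at Y: δ_{YY} = L³/(3EI) = 158.2/EI.
The prop prevents deflection at Y: R_Y = δ_0/δ_{YY} = 980.8/158.2 = 6.2 kN.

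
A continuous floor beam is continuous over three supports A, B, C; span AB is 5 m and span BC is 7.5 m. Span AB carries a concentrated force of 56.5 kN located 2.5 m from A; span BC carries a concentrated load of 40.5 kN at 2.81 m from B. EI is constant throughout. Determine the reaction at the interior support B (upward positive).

Insert a hinge at B; M_B is the redundant, and each span becomes simply supported.
Discontinuity in slope at B on the released structure — sum the simple-span end rotations:
  span AB: point load 56.5 at a = 2.5: Pab(L + a)/(6LEI) = 88.28/EI
  span BC: point load 40.5 at a = 2.81: Pab(L + b)/(6LEI) = 144.6/EI
  relative rotation θ_0 = (88.28 + 144.6)/EI = 232.9/EI
A unit hogging moment at B produces rotation L₁/(3EI) + L₂/(3EI) = 4.167/EI.
Compatibility: M_B·(L₁+L₂)/(3EI) = θ_0, giving M_B = 55.89 kN·m (hogging).
Span AB, ΣM about A with M_B applied at B: R_B^{AB}·5 = 141.2 + 55.89, so R_B^{AB} = 39.43 kN and R_A = 56.5 − 39.43 = 17.07 kN.
Span BC, ΣM about C: R_B^{BC}·7.5 = 189.9 + 55.89, so R_B^{BC} = 32.78 kN and R_C = 40.5 − 32.78 = 7.722 kN.
R_B = 39.43 + 32.78 = 72.21 kN.

R_B = 72.21 kN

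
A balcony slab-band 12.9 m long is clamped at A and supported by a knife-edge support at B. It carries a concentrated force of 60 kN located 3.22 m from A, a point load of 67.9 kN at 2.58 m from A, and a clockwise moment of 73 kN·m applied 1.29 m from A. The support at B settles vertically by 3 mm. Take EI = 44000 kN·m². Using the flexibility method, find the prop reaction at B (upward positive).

R_B = 10.37 kN

Release the roller at B. Primary structure: cantilever fixed at A.
Free-end deflection of the primary structure under the applied loading (downward +):
  point load 60 at a = 3.22: Pa²(3L − a)/(6EI) = 3679/EI
  point load 67.9 at a = 2.58: Pa²(3L − a)/(6EI) = 2721/EI
  clockwise couple 73 at a = 1.29: M₀a(2L − a)/(2EI) = 1154/EI
  δ_0 = 7554/EI
Flexibility coefficient — unit upward force at B: δ_{BB} = L³/(3EI) = 715.6/EI.
With EI = 44000 kN·m²: δ_0 = 0.17167 m and δ_{BB} = 0.016263 m/kN.
Compatibility — the beam at B must follow the support down by 0.003 m: δ_0 − R_B·δ_{BB} = 0.003, so R_B = (0.17167 − 0.003)/0.016263 = 10.37 kN.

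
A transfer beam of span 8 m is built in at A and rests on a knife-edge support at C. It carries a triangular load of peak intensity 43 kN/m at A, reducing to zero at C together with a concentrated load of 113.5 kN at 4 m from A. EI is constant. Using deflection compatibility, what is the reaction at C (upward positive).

R_C = 69.87 kN

Remove the prop at C; the released (primary) structure is a cantilever built in at A.
Downward deflection at the released point C due to the loads:
  triangular load, peak 43 at the fixed end: w₀L⁴/(30EI) = 5871/EI
  point load 113.5 at a = 4: Pa²(3L − a)/(6EI) = 6053/EI
  δ_0 = 11924/EI
Tip deflection under a unit load at C: L³/(3EI) = 170.7/EI.
The prop prevents deflection at C: R_C = δ_0/δ_{CC} = 11924/170.7 = 69.87 kN.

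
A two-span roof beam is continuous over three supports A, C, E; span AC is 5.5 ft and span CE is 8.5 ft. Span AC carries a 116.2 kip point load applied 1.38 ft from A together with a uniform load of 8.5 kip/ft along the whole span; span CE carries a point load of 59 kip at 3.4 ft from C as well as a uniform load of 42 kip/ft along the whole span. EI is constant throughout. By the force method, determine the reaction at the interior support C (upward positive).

Insert a hinge at C; M_C is the redundant, and each span becomes simply supported.
End slopes at the hinge C, treating each span as simply supported:
  span AC: point load 116.2 at a = 1.38: Pab(L + a)/(6LEI) = 137.7/EI
  span AC: UDL 8.5: wL³/(24EI) = 58.92/EI
  span CE: point load 59 at a = 3.4: Pab(L + b)/(6LEI) = 272.8/EI
  span CE: UDL 42: wL³/(24EI) = 1075/EI
  relative rotation θ_0 = (196.7 + 1348)/EI = 1544/EI
A unit hogging moment at C produces rotation L₁/(3EI) + L₂/(3EI) = 4.667/EI.
Slope continuity at C: θ_0 = M_C·4.667/EI, so M_C = 1544/4.667 = 330.9 kip·ft (hogging).
Span AC, ΣM about A with M_C applied at C: R_C^{AC}·5.5 = 288.9 + 330.9, so R_C^{AC} = 112.7 kip and R_A = 162.9 − 112.7 = 50.26 kip.
Span CE, ΣM about E: R_C^{CE}·8.5 = 1818 + 330.9, so R_C^{CE} = 252.8 kip and R_E = 416 − 252.8 = 163.2 kip.
R_C = 112.7 + 252.8 = 365.5 kip.

R_C = 365.5 kip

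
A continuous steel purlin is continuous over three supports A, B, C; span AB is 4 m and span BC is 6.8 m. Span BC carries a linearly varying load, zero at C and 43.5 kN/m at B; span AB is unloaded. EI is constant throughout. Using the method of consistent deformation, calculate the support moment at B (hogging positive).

Insert a hinge at B; M_B is the redundant, and each span becomes simply supported.
End slopes at the hinge B, treating each span as simply supported:
  span BC: triangular load, peak 43.5: w₀L³/(45EI) = 304/EI
  relative rotation θ_0 = (0 + 304)/EI = 304/EI
A unit hogging moment at B produces rotation L₁/(3EI) + L₂/(3EI) = 3.6/EI.
Compatibility: M_B·(L₁+L₂)/(3EI) = θ_0, giving M_B = 84.43 kN·m (hogging).

M_B = 84.43 kN·m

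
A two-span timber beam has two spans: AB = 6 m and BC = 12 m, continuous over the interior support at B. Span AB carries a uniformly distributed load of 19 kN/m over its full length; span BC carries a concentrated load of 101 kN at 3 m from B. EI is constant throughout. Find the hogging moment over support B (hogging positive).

M_B = 161.1 kN·m

Release continuity at B by inserting a hinge; the redundant is the internal moment M_B. The primary structure is two simply-supported spans AB and BC.
Rotations at B on the released spans (each span's end-slope, ×1/EI):
  span AB: UDL 19: wL³/(24EI) = 171/EI
  span BC: point load 101 at a = 3: Pab(L + b)/(6LEI) = 795.4/EI
  relative rotation θ_0 = (171 + 795.4)/EI = 966.4/EI
A unit hogging moment at B produces rotation L₁/(3EI) + L₂/(3EI) = 6/EI.
Slope continuity at B: θ_0 = M_B·6/EI, so M_B = 966.4/6 = 161.1 kN·m (hogging).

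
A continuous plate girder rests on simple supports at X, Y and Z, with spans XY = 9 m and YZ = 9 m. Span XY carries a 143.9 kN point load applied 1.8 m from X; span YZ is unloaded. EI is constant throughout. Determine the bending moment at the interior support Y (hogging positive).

M_Y = 62.16 kN·m

Release continuity at Y by inserting a hinge; the redundant is the internal moment M_Y. The primary structure is two simply-supported spans XY and YZ.
Discontinuity in slope at Y on the released structure — sum the simple-span end rotations:
  span XY: point load 143.9 at a = 1.8: Pab(L + a)/(6LEI) = 373/EI
  relative rotation θ_0 = (373 + 0)/EI = 373/EI
A unit hogging moment at Y produces rotation L₁/(3EI) + L₂/(3EI) = 6/EI.
Slope continuity at Y: θ_0 = M_Y·6/EI, so M_Y = 373/6 = 62.16 kN·m (hogging).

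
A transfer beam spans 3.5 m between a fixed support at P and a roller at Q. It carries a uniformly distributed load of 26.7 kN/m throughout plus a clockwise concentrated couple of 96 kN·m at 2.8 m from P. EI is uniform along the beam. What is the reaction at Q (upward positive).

Choose R_Q as the redundant. The primary structure is the cantilever fixed at P.
Primary-structure tip deflection at Q by superposition:
  UDL 26.7: wL⁴/(8EI) = 500.8/EI
  clockwise couple 96 at a = 2.8: M₀a(2L − a)/(2EI) = 564.5/EI
  δ_0 = 1065/EI
Flexibility coefficient — unit upward force at Q: δ_{QQ} = L³/(3EI) = 14.29/EI.
Compatibility at Q: δ_0 − R_Q·δ_{QQ} = 0, so R_Q = 1065/14.29 = 74.54 kN.

R_Q = 74.54 kN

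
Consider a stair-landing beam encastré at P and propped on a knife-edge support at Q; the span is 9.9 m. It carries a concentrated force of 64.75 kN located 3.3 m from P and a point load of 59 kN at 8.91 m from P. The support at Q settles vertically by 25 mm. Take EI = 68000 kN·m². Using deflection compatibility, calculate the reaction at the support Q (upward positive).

Release the roller at Q. Primary structure: cantilever fixed at P.
Primary-structure tip deflection at Q by superposition:
  point load 64.75 at a = 3.3: Pa²(3L − a)/(6EI) = 3103/EI
  point load 59 at a = 8.91: Pa²(3L − a)/(6EI) = 16230/EI
  δ_0 = 19332/EI
Tip deflection under a unit load at Q: L³/(3EI) = 323.4/EI.
With EI = 68000 kN·m²: δ_0 = 0.2843 m and δ_{QQ} = 0.004756 m/kN.
Compatibility — the beam at Q must follow the support down by 0.025 m: δ_0 − R_Q·δ_{QQ} = 0.025, so R_Q = (0.2843 − 0.025)/0.004756 = 54.52 kN.

R_Q = 54.52 kN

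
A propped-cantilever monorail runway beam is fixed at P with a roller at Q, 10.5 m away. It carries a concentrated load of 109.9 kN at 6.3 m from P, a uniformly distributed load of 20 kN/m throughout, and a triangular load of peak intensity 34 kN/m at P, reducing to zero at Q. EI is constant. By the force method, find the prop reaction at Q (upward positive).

Choose R_Q as the redundant. The primary structure is the cantilever fixed at P.
Primary-structure tip deflection at Q by superposition:
  point load 109.9 at a = 6.3: Pa²(3L − a)/(6EI) = 18320/EI
  UDL 20: wL⁴/(8EI) = 30388/EI
  triangular load, peak 34 at the fixed end: w₀L⁴/(30EI) = 13776/EI
  δ_0 = 62484/EI
Tip deflection under a unit load at Q: L³/(3EI) = 385.9/EI.
The prop prevents deflection at Q: R_Q = δ_0/δ_{QQ} = 62484/385.9 = 161.9 kN.

R_Q = 161.9 kN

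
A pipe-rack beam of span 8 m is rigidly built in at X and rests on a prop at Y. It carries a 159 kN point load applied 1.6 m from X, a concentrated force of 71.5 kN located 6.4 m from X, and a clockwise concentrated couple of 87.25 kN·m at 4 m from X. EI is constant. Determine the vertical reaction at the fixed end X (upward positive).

Remove the prop at Y; the released (primary) structure is a cantilever built in at X.
Primary-structure tip deflection at Y by superposition:
  point load 159 at a = 1.6: Pa²(3L − a)/(6EI) = 1520/EI
  point load 71.5 at a = 6.4: Pa²(3L − a)/(6EI) = 8591/EI
  clockwise couple 87.25 at a = 4: M₀a(2L − a)/(2EI) = 2094/EI
  δ_0 = 12204/EI
Flexibility coefficient — unit upward force at Y: δ_{YY} = L³/(3EI) = 170.7/EI.
The prop prevents deflection at Y: R_Y = δ_0/δ_{YY} = 12204/170.7 = 71.51 kN.
Vertical equilibrium: R_X = ΣP − R_Y = 230.5 − 71.51 = 159 kN.

R_X = 159 kN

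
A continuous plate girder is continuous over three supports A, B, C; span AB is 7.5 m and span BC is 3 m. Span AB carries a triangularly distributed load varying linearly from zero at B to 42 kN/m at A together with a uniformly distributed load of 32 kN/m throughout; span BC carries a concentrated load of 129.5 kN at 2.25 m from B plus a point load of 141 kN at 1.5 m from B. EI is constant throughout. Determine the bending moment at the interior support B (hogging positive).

Insert a hinge at B; M_B is the redundant, and each span becomes simply supported.
Discontinuity in slope at B on the released structure — sum the simple-span end rotations:
  span AB: triangular load, peak 42: 7w₀L³/(360EI) = 344.5/EI
  span AB: UDL 32: wL³/(24EI) = 562.5/EI
  span BC: point load 129.5 at a = 2.25: Pab(L + b)/(6LEI) = 45.53/EI
  span BC: point load 141 at a = 1.5: Pab(L + b)/(6LEI) = 79.31/EI
  relative rotation θ_0 = (907 + 124.8)/EI = 1032/EI
A unit hogging moment at B produces rotation L₁/(3EI) + L₂/(3EI) = 3.5/EI.
Compatibility: M_B·(L₁+L₂)/(3EI) = θ_0, giving M_B = 294.8 kN·m (hogging).

M_B = 294.8 kN·m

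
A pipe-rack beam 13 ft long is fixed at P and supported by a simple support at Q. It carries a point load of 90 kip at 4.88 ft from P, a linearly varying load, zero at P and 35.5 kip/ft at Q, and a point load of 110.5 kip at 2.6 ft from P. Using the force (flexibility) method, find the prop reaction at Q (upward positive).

Choose R_Q as the redundant. The primary structure is the cantilever fixed at P.
Primary-structure tip deflection at Q by superposition:
  point load 90 at a = 4.88: Pa²(3L − a)/(6EI) = 12188/EI
  triangular load, peak 35.5 at the free end: 11w₀L⁴/(120EI) = 92942/EI
  point load 110.5 at a = 2.6: Pa²(3L − a)/(6EI) = 4532/EI
  δ_0 = 109662/EI
Flexibility coefficient — unit upward force at Q: δ_{QQ} = L³/(3EI) = 732.3/EI.
Compatibility at Q: δ_0 − R_Q·δ_{QQ} = 0, so R_Q = 109662/732.3 = 149.7 kip.

R_Q = 149.7 kip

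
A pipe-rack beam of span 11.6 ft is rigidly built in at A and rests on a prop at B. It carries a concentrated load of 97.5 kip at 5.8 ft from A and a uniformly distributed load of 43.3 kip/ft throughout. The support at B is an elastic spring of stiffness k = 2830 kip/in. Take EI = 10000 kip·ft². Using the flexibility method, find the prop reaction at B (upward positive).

R_B = 218.7 kip

Choose R_B as the redundant. The primary structure is the cantilever fixed at A.
Primary-structure tip deflection at B by superposition:
  point load 97.5 at a = 5.8: Pa²(3L − a)/(6EI) = 15853/EI
  UDL 43.3: wL⁴/(8EI) = 98001/EI
  δ_0 = 113854/EI
Flexibility coefficient — unit upward force at B: δ_{BB} = L³/(3EI) = 520.3/EI.
With EI = 10000 kip·ft²: δ_0 = 11.385 ft and δ_{BB} = 0.05203 ft/kip.
Compatibility — the spring shortens by R_B/k under the reaction it provides: δ_0 − R_B·δ_{BB} = R_B/k. With 1/k = 1/(2830×12) ft/kip = 0.000029 ft/kip, R_B = δ_0 / (δ_{BB} + 1/k) = 11.385 / (0.05203 + 0.000029) = 218.7 kip.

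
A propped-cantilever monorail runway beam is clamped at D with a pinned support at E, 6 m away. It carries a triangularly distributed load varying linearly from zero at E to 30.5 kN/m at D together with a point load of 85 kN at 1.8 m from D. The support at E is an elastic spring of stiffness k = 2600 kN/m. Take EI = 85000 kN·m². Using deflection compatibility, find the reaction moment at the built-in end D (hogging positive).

Release the roller at E. Primary structure: cantilever fixed at D.
Free-end deflection of the primary structure under the applied loading (downward +):
  triangular load, peak 30.5 at the fixed end: w₀L⁴/(30EI) = 1318/EI
  point load 85 at a = 1.8: Pa²(3L − a)/(6EI) = 743.6/EI
  δ_0 = 2061/EI
Tip deflection under a unit load at E: L³/(3EI) = 72/EI.
With EI = 85000 kN·m²: δ_0 = 0.024249 m and δ_{EE} = 0.000847 m/kN.
Compatibility — the spring shortens by R_E/k under the reaction it provides: δ_0 − R_E·δ_{EE} = R_E/k. With 1/k = 0.000385 m/kN, R_E = δ_0 / (δ_{EE} + 1/k) = 0.024249 / (0.000847 + 0.000385) = 19.69 kN.
Moment equilibrium about D: M_D = Σ(load moments about D) − R_E·L = 336 − 19.69×6 = 217.9 kN·m.

M_D = 217.9 kN·m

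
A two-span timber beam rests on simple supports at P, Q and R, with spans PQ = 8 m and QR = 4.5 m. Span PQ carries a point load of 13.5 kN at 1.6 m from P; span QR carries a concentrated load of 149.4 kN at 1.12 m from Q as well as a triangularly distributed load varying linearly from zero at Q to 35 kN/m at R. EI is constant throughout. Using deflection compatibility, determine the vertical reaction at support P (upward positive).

R_P = 3.158 kN

Take M_Q as the redundant. Released structure: two simple spans PQ and QR with a hinge at Q.
Discontinuity in slope at Q on the released structure — sum the simple-span end rotations:
  span PQ: point load 13.5 at a = 1.6: Pab(L + a)/(6LEI) = 27.65/EI
  span QR: point load 149.4 at a = 1.12: Pab(L + b)/(6LEI) = 165.1/EI
  span QR: triangular load, peak 35: 7w₀L³/(360EI) = 62.02/EI
  relative rotation θ_0 = (27.65 + 227.1)/EI = 254.7/EI
A unit hogging moment at Q produces rotation L₁/(3EI) + L₂/(3EI) = 4.167/EI.
Compatibility: M_Q·(L₁+L₂)/(3EI) = θ_0, giving M_Q = 61.13 kN·m (hogging).
Span PQ, ΣM about P with M_Q applied at Q: R_Q^{PQ}·8 = 21.6 + 61.13, so R_Q^{PQ} = 10.34 kN and R_P = 13.5 − 10.34 = 3.158 kN.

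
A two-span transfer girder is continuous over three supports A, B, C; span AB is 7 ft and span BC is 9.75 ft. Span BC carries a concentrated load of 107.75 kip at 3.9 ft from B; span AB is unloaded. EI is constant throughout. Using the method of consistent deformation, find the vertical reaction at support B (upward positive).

Take M_B as the redundant. Released structure: two simple spans AB and BC with a hinge at B.
Discontinuity in slope at B on the released structure — sum the simple-span end rotations:
  span BC: point load 107.75 at a = 3.9: Pab(L + b)/(6LEI) = 655.6/EI
  relative rotation θ_0 = (0 + 655.6)/EI = 655.6/EI
A unit hogging moment at B produces rotation L₁/(3EI) + L₂/(3EI) = 5.583/EI.
Compatibility: M_B·(L₁+L₂)/(3EI) = θ_0, giving M_B = 117.4 kip·ft (hogging).
Span AB, ΣM about A with M_B applied at B: R_B^{AB}·7 = 0 + 117.4, so R_B^{AB} = 16.77 kip and R_A = 0 − 16.77 = -16.77 kip.
Span BC, ΣM about C: R_B^{BC}·9.75 = 630.3 + 117.4, so R_B^{BC} = 76.69 kip and R_C = 107.8 − 76.69 = 31.06 kip.
R_B = 16.77 + 76.69 = 93.47 kip.

R_B = 93.47 kip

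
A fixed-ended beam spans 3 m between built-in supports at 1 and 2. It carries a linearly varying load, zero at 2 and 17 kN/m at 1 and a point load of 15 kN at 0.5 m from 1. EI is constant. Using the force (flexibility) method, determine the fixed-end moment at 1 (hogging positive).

Take the two fixed-end moments M_1, M_2 as redundants; the released structure is the simple span 12.
On the primary (simply-supported) span, the end slopes from the loading are:
  at 1: triangular load, peak 17: w₀L³/(45EI) = 10.2/EI
  at 2: triangular load, peak 17: 7w₀L³/(360EI) = 8.925/EI
  at 1: point load 15 at a = 0.5: Pab(L + b)/(6LEI) = 5.729/EI
  at 2: point load 15 at a = 0.5: Pab(L + a)/(6LEI) = 3.646/EI
  θ_10 = 15.93/EI,  θ_20 = 12.57/EI
Flexibility coefficients: a unit moment at one end gives L/(3EI) there and L/(6EI) at the far end, so f₁₁ = f₂₂ = 1/EI and f₁₂ = f₂₁ = 0.5/EI.
Compatibility — zero rotation at each built-in end:
  1 M_1 + 0.5 M_2 = 15.93
  0.5 M_1 + 1 M_2 = 12.57
Solving the pair gives M_1 = 12.86 kN·m and M_2 = 6.142 kN·m (hogging).

M_1 = 12.86 kN·m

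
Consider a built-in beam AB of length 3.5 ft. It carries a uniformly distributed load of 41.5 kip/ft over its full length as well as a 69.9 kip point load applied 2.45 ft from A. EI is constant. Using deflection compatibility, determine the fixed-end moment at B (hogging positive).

Release both end moments; the primary structure is a simply-supported span AB with redundants M_A and M_B.
On the primary (simply-supported) span, the end slopes from the loading are:
  at A: UDL 41.5: wL³/(24EI) = 74.14/EI
  at B: UDL 41.5: wL³/(24EI) = 74.14/EI
  at A: point load 69.9 at a = 2.45: Pab(L + b)/(6LEI) = 38.96/EI
  at B: point load 69.9 at a = 2.45: Pab(L + a)/(6LEI) = 50.95/EI
  θ_A0 = 113.1/EI,  θ_B0 = 125.1/EI
Flexibility coefficients: a unit moment at one end gives L/(3EI) there and L/(6EI) at the far end, so f₁₁ = f₂₂ = 1.167/EI and f₁₂ = f₂₁ = 0.5833/EI.
Compatibility — zero rotation at each built-in end:
  1.167 M_A + 0.5833 M_B = 113.1
  0.5833 M_A + 1.167 M_B = 125.1
Solving the pair gives M_A = 57.78 kip·ft and M_B = 78.33 kip·ft (hogging).

M_B = 78.33 kip·ft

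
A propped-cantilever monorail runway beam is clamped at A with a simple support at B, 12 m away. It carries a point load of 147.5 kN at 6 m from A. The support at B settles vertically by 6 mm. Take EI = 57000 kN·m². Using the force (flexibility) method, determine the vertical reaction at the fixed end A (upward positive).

Release the roller at B. Primary structure: cantilever fixed at A.
Deflection at B on the released cantilever, summing each load's contribution:
  point load 147.5 at a = 6: Pa²(3L − a)/(6EI) = 26550/EI
Flexibility coefficient — unit upward force at B: δ_{BB} = L³/(3EI) = 576/EI.
With EI = 57000 kN·m²: δ_0 = 0.46579 m and δ_{BB} = 0.010105 m/kN.
Compatibility — the beam at B must follow the support down by 0.006 m: δ_0 − R_B·δ_{BB} = 0.006, so R_B = (0.46579 − 0.006)/0.010105 = 45.5 kN.
Vertical equilibrium: R_A = ΣP − R_B = 147.5 − 45.5 = 102 kN.

R_A = 102 kN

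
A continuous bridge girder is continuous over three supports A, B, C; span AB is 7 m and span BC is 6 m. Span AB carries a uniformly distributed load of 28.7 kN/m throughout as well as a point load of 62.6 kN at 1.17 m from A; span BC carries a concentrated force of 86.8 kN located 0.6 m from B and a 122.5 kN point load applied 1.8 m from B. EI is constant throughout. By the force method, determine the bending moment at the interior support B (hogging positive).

Insert a hinge at B; M_B is the redundant, and each span becomes simply supported.
Rotations at B on the released spans (each span's end-slope, ×1/EI):
  span AB: UDL 28.7: wL³/(24EI) = 410.2/EI
  span AB: point load 62.6 at a = 1.17: Pab(L + a)/(6LEI) = 83.06/EI
  span BC: point load 86.8 at a = 0.6: Pab(L + b)/(6LEI) = 89.06/EI
  span BC: point load 122.5 at a = 1.8: Pab(L + b)/(6LEI) = 262.4/EI
  relative rotation θ_0 = (493.2 + 351.5)/EI = 844.7/EI
A unit hogging moment at B produces rotation L₁/(3EI) + L₂/(3EI) = 4.333/EI.
Compatibility: M_B·(L₁+L₂)/(3EI) = θ_0, giving M_B = 194.9 kN·m (hogging).

M_B = 194.9 kN·m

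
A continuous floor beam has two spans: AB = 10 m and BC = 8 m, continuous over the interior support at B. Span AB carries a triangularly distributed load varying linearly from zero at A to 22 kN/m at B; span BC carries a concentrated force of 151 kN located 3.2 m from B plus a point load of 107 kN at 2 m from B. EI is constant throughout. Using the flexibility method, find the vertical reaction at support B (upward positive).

R_B = 299.8 kN

Take M_B as the redundant. Released structure: two simple spans AB and BC with a hinge at B.
Rotations at B on the released spans (each span's end-slope, ×1/EI):
  span AB: triangular load, peak 22: w₀L³/(45EI) = 488.9/EI
  span BC: point load 151 at a = 3.2: Pab(L + b)/(6LEI) = 618.5/EI
  span BC: point load 107 at a = 2: Pab(L + b)/(6LEI) = 374.5/EI
  relative rotation θ_0 = (488.9 + 993)/EI = 1482/EI
A unit hogging moment at B produces rotation L₁/(3EI) + L₂/(3EI) = 6/EI.
Compatibility: M_B·(L₁+L₂)/(3EI) = θ_0, giving M_B = 247 kN·m (hogging).
Span AB, ΣM about A with M_B applied at B: R_B^{AB}·10 = 733.3 + 247, so R_B^{AB} = 98.03 kN and R_A = 110 − 98.03 = 11.97 kN.
Span BC, ΣM about C: R_B^{BC}·8 = 1367 + 247, so R_B^{BC} = 201.7 kN and R_C = 258 − 201.7 = 56.28 kN.
R_B = 98.03 + 201.7 = 299.8 kN.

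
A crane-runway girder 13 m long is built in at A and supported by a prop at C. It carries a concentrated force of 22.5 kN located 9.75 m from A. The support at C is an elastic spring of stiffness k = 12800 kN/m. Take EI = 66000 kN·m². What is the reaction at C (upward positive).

Take the reaction at C as the redundant and release it; the primary structure is a cantilever fixed at A.
Primary-structure tip deflection at C by superposition:
  point load 22.5 at a = 9.75: Pa²(3L − a)/(6EI) = 10427/EI
Tip deflection under a unit load at C: L³/(3EI) = 732.3/EI.
With EI = 66000 kN·m²: δ_0 = 0.15799 m and δ_{CC} = 0.011096 m/kN.
Compatibility — the spring shortens by R_C/k under the reaction it provides: δ_0 − R_C·δ_{CC} = R_C/k. With 1/k = 0.000078 m/kN, R_C = δ_0 / (δ_{CC} + 1/k) = 0.15799 / (0.011096 + 0.000078) = 14.14 kN.

R_C = 14.14 kN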